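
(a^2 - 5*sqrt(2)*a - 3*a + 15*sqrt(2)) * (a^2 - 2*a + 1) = a^4 - 5*sqrt(2)*a^3 - 5*a^3 + 7*a^2 + 25*sqrt(2)*a^2 - 35*sqrt(2)*a - 3*a + 15*sqrt(2)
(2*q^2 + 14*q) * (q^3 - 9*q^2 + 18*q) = 2*q^5 - 4*q^4 - 90*q^3 + 252*q^2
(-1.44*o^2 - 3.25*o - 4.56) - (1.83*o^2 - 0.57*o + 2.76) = -3.27*o^2 - 2.68*o - 7.32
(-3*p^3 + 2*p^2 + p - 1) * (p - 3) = -3*p^4 + 11*p^3 - 5*p^2 - 4*p + 3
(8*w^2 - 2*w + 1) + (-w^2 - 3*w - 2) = 7*w^2 - 5*w - 1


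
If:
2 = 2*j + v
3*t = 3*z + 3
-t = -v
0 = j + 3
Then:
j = -3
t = 8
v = 8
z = 7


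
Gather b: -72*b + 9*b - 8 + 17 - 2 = 7 - 63*b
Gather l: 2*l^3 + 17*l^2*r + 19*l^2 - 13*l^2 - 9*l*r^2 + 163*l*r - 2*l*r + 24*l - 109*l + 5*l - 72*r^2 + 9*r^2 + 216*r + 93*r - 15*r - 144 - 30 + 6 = 2*l^3 + l^2*(17*r + 6) + l*(-9*r^2 + 161*r - 80) - 63*r^2 + 294*r - 168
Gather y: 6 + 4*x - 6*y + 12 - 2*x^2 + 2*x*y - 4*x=-2*x^2 + y*(2*x - 6) + 18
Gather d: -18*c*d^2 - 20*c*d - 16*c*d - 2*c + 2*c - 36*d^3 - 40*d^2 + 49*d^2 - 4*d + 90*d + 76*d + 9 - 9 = -36*d^3 + d^2*(9 - 18*c) + d*(162 - 36*c)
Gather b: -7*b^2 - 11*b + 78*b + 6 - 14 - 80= -7*b^2 + 67*b - 88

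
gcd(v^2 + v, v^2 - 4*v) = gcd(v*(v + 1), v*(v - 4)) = v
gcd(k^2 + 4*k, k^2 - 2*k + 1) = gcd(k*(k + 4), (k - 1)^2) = 1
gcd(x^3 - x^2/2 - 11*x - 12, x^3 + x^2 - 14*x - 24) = x^2 - 2*x - 8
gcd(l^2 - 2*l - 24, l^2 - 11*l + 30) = l - 6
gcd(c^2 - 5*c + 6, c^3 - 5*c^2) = 1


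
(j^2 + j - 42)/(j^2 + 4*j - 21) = (j - 6)/(j - 3)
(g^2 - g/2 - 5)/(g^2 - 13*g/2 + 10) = (g + 2)/(g - 4)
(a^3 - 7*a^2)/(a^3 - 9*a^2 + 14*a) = a/(a - 2)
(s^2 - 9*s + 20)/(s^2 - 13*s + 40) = (s - 4)/(s - 8)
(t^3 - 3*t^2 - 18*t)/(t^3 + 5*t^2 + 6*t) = (t - 6)/(t + 2)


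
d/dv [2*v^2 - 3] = 4*v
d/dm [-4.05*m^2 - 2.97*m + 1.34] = -8.1*m - 2.97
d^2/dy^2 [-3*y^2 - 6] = -6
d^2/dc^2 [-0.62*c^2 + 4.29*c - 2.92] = -1.24000000000000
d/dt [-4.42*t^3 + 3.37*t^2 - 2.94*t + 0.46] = -13.26*t^2 + 6.74*t - 2.94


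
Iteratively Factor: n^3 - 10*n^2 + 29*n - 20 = (n - 4)*(n^2 - 6*n + 5) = (n - 5)*(n - 4)*(n - 1)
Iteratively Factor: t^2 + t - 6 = (t + 3)*(t - 2)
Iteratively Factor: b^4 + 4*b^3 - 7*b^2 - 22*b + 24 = (b - 1)*(b^3 + 5*b^2 - 2*b - 24) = (b - 2)*(b - 1)*(b^2 + 7*b + 12) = (b - 2)*(b - 1)*(b + 3)*(b + 4)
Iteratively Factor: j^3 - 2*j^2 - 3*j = (j + 1)*(j^2 - 3*j) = (j - 3)*(j + 1)*(j)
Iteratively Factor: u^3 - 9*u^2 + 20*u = (u - 4)*(u^2 - 5*u) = u*(u - 4)*(u - 5)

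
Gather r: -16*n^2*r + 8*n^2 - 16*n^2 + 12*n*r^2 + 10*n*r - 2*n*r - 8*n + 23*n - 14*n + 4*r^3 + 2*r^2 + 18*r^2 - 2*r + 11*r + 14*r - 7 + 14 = -8*n^2 + n + 4*r^3 + r^2*(12*n + 20) + r*(-16*n^2 + 8*n + 23) + 7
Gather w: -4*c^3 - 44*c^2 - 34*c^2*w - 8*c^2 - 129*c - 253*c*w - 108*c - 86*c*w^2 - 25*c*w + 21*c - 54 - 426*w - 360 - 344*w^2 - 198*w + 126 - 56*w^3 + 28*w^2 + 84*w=-4*c^3 - 52*c^2 - 216*c - 56*w^3 + w^2*(-86*c - 316) + w*(-34*c^2 - 278*c - 540) - 288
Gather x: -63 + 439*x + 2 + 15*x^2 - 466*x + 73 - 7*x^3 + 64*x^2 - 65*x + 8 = -7*x^3 + 79*x^2 - 92*x + 20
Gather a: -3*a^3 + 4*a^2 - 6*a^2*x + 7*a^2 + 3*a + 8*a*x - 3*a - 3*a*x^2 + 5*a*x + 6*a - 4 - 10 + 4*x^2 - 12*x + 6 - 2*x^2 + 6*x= -3*a^3 + a^2*(11 - 6*x) + a*(-3*x^2 + 13*x + 6) + 2*x^2 - 6*x - 8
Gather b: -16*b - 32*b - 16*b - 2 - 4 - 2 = -64*b - 8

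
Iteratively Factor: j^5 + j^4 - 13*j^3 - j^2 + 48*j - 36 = (j - 2)*(j^4 + 3*j^3 - 7*j^2 - 15*j + 18) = (j - 2)^2*(j^3 + 5*j^2 + 3*j - 9) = (j - 2)^2*(j - 1)*(j^2 + 6*j + 9) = (j - 2)^2*(j - 1)*(j + 3)*(j + 3)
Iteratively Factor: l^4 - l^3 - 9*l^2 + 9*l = (l - 3)*(l^3 + 2*l^2 - 3*l) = (l - 3)*(l + 3)*(l^2 - l) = l*(l - 3)*(l + 3)*(l - 1)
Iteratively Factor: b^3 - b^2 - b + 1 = (b - 1)*(b^2 - 1) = (b - 1)*(b + 1)*(b - 1)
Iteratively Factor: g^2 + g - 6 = (g - 2)*(g + 3)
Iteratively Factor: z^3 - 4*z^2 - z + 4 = (z - 1)*(z^2 - 3*z - 4) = (z - 1)*(z + 1)*(z - 4)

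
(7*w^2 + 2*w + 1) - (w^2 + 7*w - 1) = 6*w^2 - 5*w + 2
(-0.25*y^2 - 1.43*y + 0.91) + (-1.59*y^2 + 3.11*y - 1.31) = -1.84*y^2 + 1.68*y - 0.4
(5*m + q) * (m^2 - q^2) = 5*m^3 + m^2*q - 5*m*q^2 - q^3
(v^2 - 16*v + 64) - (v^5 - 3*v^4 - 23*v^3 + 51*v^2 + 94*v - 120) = -v^5 + 3*v^4 + 23*v^3 - 50*v^2 - 110*v + 184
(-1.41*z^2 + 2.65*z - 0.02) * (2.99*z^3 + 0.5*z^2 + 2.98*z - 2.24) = -4.2159*z^5 + 7.2185*z^4 - 2.9366*z^3 + 11.0454*z^2 - 5.9956*z + 0.0448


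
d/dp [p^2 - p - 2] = 2*p - 1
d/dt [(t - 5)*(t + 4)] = 2*t - 1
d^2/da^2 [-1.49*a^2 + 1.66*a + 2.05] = -2.98000000000000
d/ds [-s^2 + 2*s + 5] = 2 - 2*s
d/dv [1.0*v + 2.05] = 1.00000000000000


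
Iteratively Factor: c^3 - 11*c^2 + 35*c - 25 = (c - 5)*(c^2 - 6*c + 5) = (c - 5)*(c - 1)*(c - 5)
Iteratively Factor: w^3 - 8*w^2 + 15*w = (w - 5)*(w^2 - 3*w) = (w - 5)*(w - 3)*(w)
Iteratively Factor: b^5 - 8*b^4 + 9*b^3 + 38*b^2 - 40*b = (b - 1)*(b^4 - 7*b^3 + 2*b^2 + 40*b) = (b - 4)*(b - 1)*(b^3 - 3*b^2 - 10*b) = b*(b - 4)*(b - 1)*(b^2 - 3*b - 10) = b*(b - 5)*(b - 4)*(b - 1)*(b + 2)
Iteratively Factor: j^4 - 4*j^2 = (j)*(j^3 - 4*j) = j^2*(j^2 - 4) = j^2*(j - 2)*(j + 2)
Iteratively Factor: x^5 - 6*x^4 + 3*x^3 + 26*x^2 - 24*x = (x - 4)*(x^4 - 2*x^3 - 5*x^2 + 6*x) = (x - 4)*(x - 1)*(x^3 - x^2 - 6*x) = x*(x - 4)*(x - 1)*(x^2 - x - 6) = x*(x - 4)*(x - 3)*(x - 1)*(x + 2)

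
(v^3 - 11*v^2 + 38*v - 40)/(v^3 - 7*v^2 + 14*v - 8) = (v - 5)/(v - 1)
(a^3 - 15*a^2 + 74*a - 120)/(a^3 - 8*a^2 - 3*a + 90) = (a - 4)/(a + 3)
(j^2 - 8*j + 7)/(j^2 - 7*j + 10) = (j^2 - 8*j + 7)/(j^2 - 7*j + 10)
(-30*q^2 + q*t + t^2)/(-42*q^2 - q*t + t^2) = (5*q - t)/(7*q - t)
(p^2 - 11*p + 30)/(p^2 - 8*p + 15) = (p - 6)/(p - 3)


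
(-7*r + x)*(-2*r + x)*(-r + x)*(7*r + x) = -98*r^4 + 147*r^3*x - 47*r^2*x^2 - 3*r*x^3 + x^4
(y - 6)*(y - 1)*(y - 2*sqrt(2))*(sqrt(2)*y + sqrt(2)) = sqrt(2)*y^4 - 6*sqrt(2)*y^3 - 4*y^3 - sqrt(2)*y^2 + 24*y^2 + 4*y + 6*sqrt(2)*y - 24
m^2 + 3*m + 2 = (m + 1)*(m + 2)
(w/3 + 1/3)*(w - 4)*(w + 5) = w^3/3 + 2*w^2/3 - 19*w/3 - 20/3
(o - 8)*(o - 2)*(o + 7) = o^3 - 3*o^2 - 54*o + 112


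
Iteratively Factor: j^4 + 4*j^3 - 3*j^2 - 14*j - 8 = (j + 1)*(j^3 + 3*j^2 - 6*j - 8) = (j + 1)^2*(j^2 + 2*j - 8) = (j + 1)^2*(j + 4)*(j - 2)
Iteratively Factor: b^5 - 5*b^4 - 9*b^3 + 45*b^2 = (b - 5)*(b^4 - 9*b^2) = (b - 5)*(b - 3)*(b^3 + 3*b^2) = (b - 5)*(b - 3)*(b + 3)*(b^2) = b*(b - 5)*(b - 3)*(b + 3)*(b)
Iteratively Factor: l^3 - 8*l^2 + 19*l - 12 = (l - 1)*(l^2 - 7*l + 12) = (l - 4)*(l - 1)*(l - 3)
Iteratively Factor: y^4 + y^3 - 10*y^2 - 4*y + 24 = (y - 2)*(y^3 + 3*y^2 - 4*y - 12) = (y - 2)^2*(y^2 + 5*y + 6) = (y - 2)^2*(y + 2)*(y + 3)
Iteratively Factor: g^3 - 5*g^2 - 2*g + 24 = (g + 2)*(g^2 - 7*g + 12) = (g - 3)*(g + 2)*(g - 4)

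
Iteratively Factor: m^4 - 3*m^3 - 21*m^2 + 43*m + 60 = (m - 5)*(m^3 + 2*m^2 - 11*m - 12) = (m - 5)*(m + 1)*(m^2 + m - 12) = (m - 5)*(m + 1)*(m + 4)*(m - 3)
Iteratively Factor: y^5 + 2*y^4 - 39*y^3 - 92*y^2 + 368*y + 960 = (y + 3)*(y^4 - y^3 - 36*y^2 + 16*y + 320) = (y - 4)*(y + 3)*(y^3 + 3*y^2 - 24*y - 80) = (y - 5)*(y - 4)*(y + 3)*(y^2 + 8*y + 16) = (y - 5)*(y - 4)*(y + 3)*(y + 4)*(y + 4)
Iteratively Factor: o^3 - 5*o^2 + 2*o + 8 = (o - 2)*(o^2 - 3*o - 4) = (o - 2)*(o + 1)*(o - 4)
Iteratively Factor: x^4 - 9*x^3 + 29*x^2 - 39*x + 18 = (x - 2)*(x^3 - 7*x^2 + 15*x - 9) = (x - 2)*(x - 1)*(x^2 - 6*x + 9) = (x - 3)*(x - 2)*(x - 1)*(x - 3)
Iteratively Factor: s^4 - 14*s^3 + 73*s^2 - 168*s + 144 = (s - 3)*(s^3 - 11*s^2 + 40*s - 48) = (s - 4)*(s - 3)*(s^2 - 7*s + 12) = (s - 4)*(s - 3)^2*(s - 4)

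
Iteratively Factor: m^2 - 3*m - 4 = (m + 1)*(m - 4)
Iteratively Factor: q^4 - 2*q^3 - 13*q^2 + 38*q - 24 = (q + 4)*(q^3 - 6*q^2 + 11*q - 6) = (q - 2)*(q + 4)*(q^2 - 4*q + 3) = (q - 2)*(q - 1)*(q + 4)*(q - 3)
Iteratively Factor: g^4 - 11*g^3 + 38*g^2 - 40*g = (g - 5)*(g^3 - 6*g^2 + 8*g) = (g - 5)*(g - 4)*(g^2 - 2*g) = (g - 5)*(g - 4)*(g - 2)*(g)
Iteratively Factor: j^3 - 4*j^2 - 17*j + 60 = (j + 4)*(j^2 - 8*j + 15) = (j - 3)*(j + 4)*(j - 5)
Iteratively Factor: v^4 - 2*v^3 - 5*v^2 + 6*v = (v)*(v^3 - 2*v^2 - 5*v + 6) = v*(v - 1)*(v^2 - v - 6) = v*(v - 3)*(v - 1)*(v + 2)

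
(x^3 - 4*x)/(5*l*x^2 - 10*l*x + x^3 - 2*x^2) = (x + 2)/(5*l + x)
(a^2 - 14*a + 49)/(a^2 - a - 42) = (a - 7)/(a + 6)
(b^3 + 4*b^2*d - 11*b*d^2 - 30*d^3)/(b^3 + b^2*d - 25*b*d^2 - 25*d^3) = (b^2 - b*d - 6*d^2)/(b^2 - 4*b*d - 5*d^2)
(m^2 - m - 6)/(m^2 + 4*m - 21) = (m + 2)/(m + 7)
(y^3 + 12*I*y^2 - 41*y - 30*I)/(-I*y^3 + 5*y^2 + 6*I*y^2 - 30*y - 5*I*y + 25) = (I*y^2 - 7*y - 6*I)/(y^2 - 6*y + 5)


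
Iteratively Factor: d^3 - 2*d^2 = (d - 2)*(d^2) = d*(d - 2)*(d)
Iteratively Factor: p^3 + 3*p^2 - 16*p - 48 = (p + 4)*(p^2 - p - 12) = (p + 3)*(p + 4)*(p - 4)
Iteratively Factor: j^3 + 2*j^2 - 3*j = (j + 3)*(j^2 - j) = j*(j + 3)*(j - 1)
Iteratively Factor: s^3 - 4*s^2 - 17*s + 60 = (s - 3)*(s^2 - s - 20) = (s - 3)*(s + 4)*(s - 5)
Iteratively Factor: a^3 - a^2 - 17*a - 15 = (a + 1)*(a^2 - 2*a - 15) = (a + 1)*(a + 3)*(a - 5)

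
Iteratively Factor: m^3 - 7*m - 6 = (m + 1)*(m^2 - m - 6) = (m + 1)*(m + 2)*(m - 3)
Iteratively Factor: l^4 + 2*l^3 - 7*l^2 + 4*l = (l - 1)*(l^3 + 3*l^2 - 4*l) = (l - 1)^2*(l^2 + 4*l) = l*(l - 1)^2*(l + 4)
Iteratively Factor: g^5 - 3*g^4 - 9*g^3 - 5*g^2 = (g + 1)*(g^4 - 4*g^3 - 5*g^2) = g*(g + 1)*(g^3 - 4*g^2 - 5*g) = g^2*(g + 1)*(g^2 - 4*g - 5) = g^2*(g - 5)*(g + 1)*(g + 1)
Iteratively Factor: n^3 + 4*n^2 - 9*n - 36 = (n - 3)*(n^2 + 7*n + 12) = (n - 3)*(n + 4)*(n + 3)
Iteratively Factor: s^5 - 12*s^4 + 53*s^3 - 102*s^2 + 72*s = (s - 3)*(s^4 - 9*s^3 + 26*s^2 - 24*s) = (s - 4)*(s - 3)*(s^3 - 5*s^2 + 6*s) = (s - 4)*(s - 3)^2*(s^2 - 2*s) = s*(s - 4)*(s - 3)^2*(s - 2)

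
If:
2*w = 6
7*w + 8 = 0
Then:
No Solution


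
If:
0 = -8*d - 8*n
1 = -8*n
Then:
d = 1/8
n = -1/8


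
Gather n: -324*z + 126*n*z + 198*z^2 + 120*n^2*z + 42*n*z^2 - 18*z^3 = 120*n^2*z + n*(42*z^2 + 126*z) - 18*z^3 + 198*z^2 - 324*z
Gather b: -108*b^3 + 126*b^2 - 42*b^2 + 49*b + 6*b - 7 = -108*b^3 + 84*b^2 + 55*b - 7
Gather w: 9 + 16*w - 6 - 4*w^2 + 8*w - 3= -4*w^2 + 24*w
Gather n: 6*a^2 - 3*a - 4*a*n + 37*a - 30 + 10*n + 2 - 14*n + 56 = 6*a^2 + 34*a + n*(-4*a - 4) + 28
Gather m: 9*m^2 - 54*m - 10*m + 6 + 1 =9*m^2 - 64*m + 7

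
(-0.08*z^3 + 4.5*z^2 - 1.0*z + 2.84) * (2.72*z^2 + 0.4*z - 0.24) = -0.2176*z^5 + 12.208*z^4 - 0.9008*z^3 + 6.2448*z^2 + 1.376*z - 0.6816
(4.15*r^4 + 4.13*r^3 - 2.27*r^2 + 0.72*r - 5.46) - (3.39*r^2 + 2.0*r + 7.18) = 4.15*r^4 + 4.13*r^3 - 5.66*r^2 - 1.28*r - 12.64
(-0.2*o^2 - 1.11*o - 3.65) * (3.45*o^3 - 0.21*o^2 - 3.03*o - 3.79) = -0.69*o^5 - 3.7875*o^4 - 11.7534*o^3 + 4.8878*o^2 + 15.2664*o + 13.8335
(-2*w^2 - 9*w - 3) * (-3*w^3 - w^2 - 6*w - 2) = 6*w^5 + 29*w^4 + 30*w^3 + 61*w^2 + 36*w + 6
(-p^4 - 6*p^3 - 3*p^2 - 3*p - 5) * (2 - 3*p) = 3*p^5 + 16*p^4 - 3*p^3 + 3*p^2 + 9*p - 10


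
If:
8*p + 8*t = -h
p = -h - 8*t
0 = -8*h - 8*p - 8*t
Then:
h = 0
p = 0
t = 0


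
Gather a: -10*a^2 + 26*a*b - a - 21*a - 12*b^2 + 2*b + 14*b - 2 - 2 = -10*a^2 + a*(26*b - 22) - 12*b^2 + 16*b - 4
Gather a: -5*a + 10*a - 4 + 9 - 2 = 5*a + 3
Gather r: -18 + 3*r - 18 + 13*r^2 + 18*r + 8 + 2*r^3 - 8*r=2*r^3 + 13*r^2 + 13*r - 28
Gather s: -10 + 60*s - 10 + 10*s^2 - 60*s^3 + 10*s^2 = -60*s^3 + 20*s^2 + 60*s - 20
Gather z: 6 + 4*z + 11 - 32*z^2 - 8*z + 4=-32*z^2 - 4*z + 21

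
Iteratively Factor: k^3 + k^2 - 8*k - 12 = (k + 2)*(k^2 - k - 6) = (k - 3)*(k + 2)*(k + 2)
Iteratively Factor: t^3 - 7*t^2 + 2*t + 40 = (t + 2)*(t^2 - 9*t + 20) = (t - 5)*(t + 2)*(t - 4)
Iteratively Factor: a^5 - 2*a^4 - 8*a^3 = (a + 2)*(a^4 - 4*a^3) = (a - 4)*(a + 2)*(a^3) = a*(a - 4)*(a + 2)*(a^2) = a^2*(a - 4)*(a + 2)*(a)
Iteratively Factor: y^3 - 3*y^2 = (y)*(y^2 - 3*y) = y*(y - 3)*(y)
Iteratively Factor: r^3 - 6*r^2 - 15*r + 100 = (r - 5)*(r^2 - r - 20) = (r - 5)*(r + 4)*(r - 5)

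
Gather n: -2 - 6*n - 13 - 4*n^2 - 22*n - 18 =-4*n^2 - 28*n - 33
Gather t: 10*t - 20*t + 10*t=0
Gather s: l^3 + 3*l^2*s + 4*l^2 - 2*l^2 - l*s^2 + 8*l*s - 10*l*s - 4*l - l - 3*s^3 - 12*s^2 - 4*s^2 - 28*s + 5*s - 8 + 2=l^3 + 2*l^2 - 5*l - 3*s^3 + s^2*(-l - 16) + s*(3*l^2 - 2*l - 23) - 6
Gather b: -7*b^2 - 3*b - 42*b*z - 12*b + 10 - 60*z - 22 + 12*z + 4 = -7*b^2 + b*(-42*z - 15) - 48*z - 8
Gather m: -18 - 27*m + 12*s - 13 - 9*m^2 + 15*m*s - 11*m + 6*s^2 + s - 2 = -9*m^2 + m*(15*s - 38) + 6*s^2 + 13*s - 33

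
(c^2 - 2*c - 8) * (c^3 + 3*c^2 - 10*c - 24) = c^5 + c^4 - 24*c^3 - 28*c^2 + 128*c + 192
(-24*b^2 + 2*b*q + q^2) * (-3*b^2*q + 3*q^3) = 72*b^4*q - 6*b^3*q^2 - 75*b^2*q^3 + 6*b*q^4 + 3*q^5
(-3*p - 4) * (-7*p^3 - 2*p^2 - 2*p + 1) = 21*p^4 + 34*p^3 + 14*p^2 + 5*p - 4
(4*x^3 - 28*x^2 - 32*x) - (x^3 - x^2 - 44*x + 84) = 3*x^3 - 27*x^2 + 12*x - 84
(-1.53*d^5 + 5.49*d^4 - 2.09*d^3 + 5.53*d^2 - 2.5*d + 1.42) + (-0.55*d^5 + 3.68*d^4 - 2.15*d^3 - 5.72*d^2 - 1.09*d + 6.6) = -2.08*d^5 + 9.17*d^4 - 4.24*d^3 - 0.19*d^2 - 3.59*d + 8.02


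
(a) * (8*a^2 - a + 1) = 8*a^3 - a^2 + a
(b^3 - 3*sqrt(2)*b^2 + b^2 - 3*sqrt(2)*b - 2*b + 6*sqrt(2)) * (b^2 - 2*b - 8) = b^5 - 3*sqrt(2)*b^4 - b^4 - 12*b^3 + 3*sqrt(2)*b^3 - 4*b^2 + 36*sqrt(2)*b^2 + 16*b + 12*sqrt(2)*b - 48*sqrt(2)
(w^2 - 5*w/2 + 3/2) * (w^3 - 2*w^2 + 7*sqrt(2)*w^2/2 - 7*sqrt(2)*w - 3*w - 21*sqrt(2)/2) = w^5 - 9*w^4/2 + 7*sqrt(2)*w^4/2 - 63*sqrt(2)*w^3/4 + 7*w^3/2 + 9*w^2/2 + 49*sqrt(2)*w^2/4 - 9*w/2 + 63*sqrt(2)*w/4 - 63*sqrt(2)/4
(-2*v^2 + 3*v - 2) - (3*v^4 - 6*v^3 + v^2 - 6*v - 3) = -3*v^4 + 6*v^3 - 3*v^2 + 9*v + 1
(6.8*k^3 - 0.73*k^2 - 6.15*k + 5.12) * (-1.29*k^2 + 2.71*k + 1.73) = -8.772*k^5 + 19.3697*k^4 + 17.7192*k^3 - 24.5342*k^2 + 3.2357*k + 8.8576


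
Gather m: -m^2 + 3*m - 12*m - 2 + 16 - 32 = -m^2 - 9*m - 18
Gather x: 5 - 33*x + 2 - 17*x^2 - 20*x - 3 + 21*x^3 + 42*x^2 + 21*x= 21*x^3 + 25*x^2 - 32*x + 4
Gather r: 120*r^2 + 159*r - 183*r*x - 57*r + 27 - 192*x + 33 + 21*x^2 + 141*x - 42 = 120*r^2 + r*(102 - 183*x) + 21*x^2 - 51*x + 18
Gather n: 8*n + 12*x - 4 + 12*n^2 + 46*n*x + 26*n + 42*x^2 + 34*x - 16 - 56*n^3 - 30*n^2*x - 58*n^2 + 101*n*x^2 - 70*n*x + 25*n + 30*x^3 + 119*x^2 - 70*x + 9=-56*n^3 + n^2*(-30*x - 46) + n*(101*x^2 - 24*x + 59) + 30*x^3 + 161*x^2 - 24*x - 11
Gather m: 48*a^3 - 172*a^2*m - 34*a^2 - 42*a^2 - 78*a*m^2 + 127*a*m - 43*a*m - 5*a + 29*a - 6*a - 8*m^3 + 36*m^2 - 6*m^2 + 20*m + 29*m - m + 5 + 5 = 48*a^3 - 76*a^2 + 18*a - 8*m^3 + m^2*(30 - 78*a) + m*(-172*a^2 + 84*a + 48) + 10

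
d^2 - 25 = (d - 5)*(d + 5)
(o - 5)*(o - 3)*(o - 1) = o^3 - 9*o^2 + 23*o - 15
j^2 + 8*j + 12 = (j + 2)*(j + 6)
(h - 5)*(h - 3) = h^2 - 8*h + 15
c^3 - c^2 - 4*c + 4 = (c - 2)*(c - 1)*(c + 2)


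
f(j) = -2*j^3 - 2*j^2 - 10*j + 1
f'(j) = -6*j^2 - 4*j - 10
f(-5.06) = 259.50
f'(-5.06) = -143.38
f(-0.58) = 6.52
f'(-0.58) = -9.70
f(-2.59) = 48.23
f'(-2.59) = -39.89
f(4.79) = -312.59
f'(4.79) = -166.82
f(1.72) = -32.29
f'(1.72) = -34.63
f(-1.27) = 14.57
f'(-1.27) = -14.60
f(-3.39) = 89.83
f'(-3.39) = -65.39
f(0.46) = -4.22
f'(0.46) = -13.11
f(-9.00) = 1387.00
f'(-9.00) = -460.00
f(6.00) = -563.00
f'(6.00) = -250.00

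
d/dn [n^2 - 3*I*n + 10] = 2*n - 3*I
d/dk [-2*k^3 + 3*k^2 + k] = -6*k^2 + 6*k + 1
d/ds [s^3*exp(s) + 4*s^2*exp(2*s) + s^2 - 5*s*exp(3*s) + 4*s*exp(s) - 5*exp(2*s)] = s^3*exp(s) + 8*s^2*exp(2*s) + 3*s^2*exp(s) - 15*s*exp(3*s) + 8*s*exp(2*s) + 4*s*exp(s) + 2*s - 5*exp(3*s) - 10*exp(2*s) + 4*exp(s)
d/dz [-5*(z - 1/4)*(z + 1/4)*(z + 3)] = -15*z^2 - 30*z + 5/16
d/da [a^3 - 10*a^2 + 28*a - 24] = 3*a^2 - 20*a + 28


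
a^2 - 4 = (a - 2)*(a + 2)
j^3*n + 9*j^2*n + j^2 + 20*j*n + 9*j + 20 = (j + 4)*(j + 5)*(j*n + 1)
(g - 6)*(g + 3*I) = g^2 - 6*g + 3*I*g - 18*I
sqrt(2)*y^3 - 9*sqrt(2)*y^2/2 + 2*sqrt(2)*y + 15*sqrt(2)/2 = (y - 3)*(y - 5/2)*(sqrt(2)*y + sqrt(2))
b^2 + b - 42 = (b - 6)*(b + 7)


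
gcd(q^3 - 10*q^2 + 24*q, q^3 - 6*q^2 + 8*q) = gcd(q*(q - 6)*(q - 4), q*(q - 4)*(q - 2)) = q^2 - 4*q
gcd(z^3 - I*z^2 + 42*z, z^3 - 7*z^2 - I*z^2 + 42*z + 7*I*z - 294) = z^2 - I*z + 42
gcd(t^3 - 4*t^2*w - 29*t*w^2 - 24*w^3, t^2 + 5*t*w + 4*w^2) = t + w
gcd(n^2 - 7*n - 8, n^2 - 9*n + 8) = n - 8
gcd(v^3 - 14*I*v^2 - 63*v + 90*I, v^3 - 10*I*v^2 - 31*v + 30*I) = v^2 - 8*I*v - 15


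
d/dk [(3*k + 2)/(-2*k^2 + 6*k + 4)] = k*(3*k + 4)/(2*(k^4 - 6*k^3 + 5*k^2 + 12*k + 4))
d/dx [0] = 0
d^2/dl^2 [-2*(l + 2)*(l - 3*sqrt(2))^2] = -12*l - 8 + 24*sqrt(2)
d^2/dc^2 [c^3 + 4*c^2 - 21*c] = 6*c + 8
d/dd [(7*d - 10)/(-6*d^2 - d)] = 2*(21*d^2 - 60*d - 5)/(d^2*(36*d^2 + 12*d + 1))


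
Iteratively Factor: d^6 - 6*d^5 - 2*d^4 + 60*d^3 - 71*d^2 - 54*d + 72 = (d - 4)*(d^5 - 2*d^4 - 10*d^3 + 20*d^2 + 9*d - 18) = (d - 4)*(d + 3)*(d^4 - 5*d^3 + 5*d^2 + 5*d - 6) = (d - 4)*(d + 1)*(d + 3)*(d^3 - 6*d^2 + 11*d - 6) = (d - 4)*(d - 1)*(d + 1)*(d + 3)*(d^2 - 5*d + 6) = (d - 4)*(d - 2)*(d - 1)*(d + 1)*(d + 3)*(d - 3)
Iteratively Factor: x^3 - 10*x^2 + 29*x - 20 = (x - 1)*(x^2 - 9*x + 20) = (x - 5)*(x - 1)*(x - 4)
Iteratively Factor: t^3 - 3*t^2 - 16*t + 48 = (t - 4)*(t^2 + t - 12) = (t - 4)*(t + 4)*(t - 3)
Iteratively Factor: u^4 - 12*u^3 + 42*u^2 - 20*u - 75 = (u - 5)*(u^3 - 7*u^2 + 7*u + 15) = (u - 5)^2*(u^2 - 2*u - 3) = (u - 5)^2*(u - 3)*(u + 1)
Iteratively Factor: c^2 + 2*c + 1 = (c + 1)*(c + 1)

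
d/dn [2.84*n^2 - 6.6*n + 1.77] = 5.68*n - 6.6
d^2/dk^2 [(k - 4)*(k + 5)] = 2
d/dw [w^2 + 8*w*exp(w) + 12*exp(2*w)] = 8*w*exp(w) + 2*w + 24*exp(2*w) + 8*exp(w)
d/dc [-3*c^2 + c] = 1 - 6*c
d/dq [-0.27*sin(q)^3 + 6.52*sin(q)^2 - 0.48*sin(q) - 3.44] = (-0.81*sin(q)^2 + 13.04*sin(q) - 0.48)*cos(q)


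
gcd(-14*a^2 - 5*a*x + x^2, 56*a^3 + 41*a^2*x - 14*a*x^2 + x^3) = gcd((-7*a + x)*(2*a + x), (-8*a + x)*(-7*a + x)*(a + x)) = -7*a + x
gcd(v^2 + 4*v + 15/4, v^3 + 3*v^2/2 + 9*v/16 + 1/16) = 1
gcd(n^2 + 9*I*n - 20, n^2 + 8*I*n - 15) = n + 5*I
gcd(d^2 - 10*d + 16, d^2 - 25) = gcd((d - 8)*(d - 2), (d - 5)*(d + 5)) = 1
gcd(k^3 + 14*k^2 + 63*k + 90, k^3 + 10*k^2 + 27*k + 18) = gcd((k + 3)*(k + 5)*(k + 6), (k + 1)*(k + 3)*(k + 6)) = k^2 + 9*k + 18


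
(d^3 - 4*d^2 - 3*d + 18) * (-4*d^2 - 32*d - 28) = -4*d^5 - 16*d^4 + 112*d^3 + 136*d^2 - 492*d - 504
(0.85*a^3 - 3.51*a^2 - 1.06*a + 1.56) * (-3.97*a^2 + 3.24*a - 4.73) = -3.3745*a^5 + 16.6887*a^4 - 11.1847*a^3 + 6.9747*a^2 + 10.0682*a - 7.3788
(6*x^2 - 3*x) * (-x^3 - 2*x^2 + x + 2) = -6*x^5 - 9*x^4 + 12*x^3 + 9*x^2 - 6*x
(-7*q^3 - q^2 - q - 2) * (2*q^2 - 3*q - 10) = -14*q^5 + 19*q^4 + 71*q^3 + 9*q^2 + 16*q + 20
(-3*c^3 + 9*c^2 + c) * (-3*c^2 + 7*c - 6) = 9*c^5 - 48*c^4 + 78*c^3 - 47*c^2 - 6*c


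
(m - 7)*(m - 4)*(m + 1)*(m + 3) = m^4 - 7*m^3 - 13*m^2 + 79*m + 84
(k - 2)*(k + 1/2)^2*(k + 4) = k^4 + 3*k^3 - 23*k^2/4 - 15*k/2 - 2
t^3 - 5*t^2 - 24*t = t*(t - 8)*(t + 3)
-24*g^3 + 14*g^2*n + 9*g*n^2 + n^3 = (-g + n)*(4*g + n)*(6*g + n)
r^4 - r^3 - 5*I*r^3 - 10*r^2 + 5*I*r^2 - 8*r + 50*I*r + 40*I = (r - 4)*(r + 1)*(r + 2)*(r - 5*I)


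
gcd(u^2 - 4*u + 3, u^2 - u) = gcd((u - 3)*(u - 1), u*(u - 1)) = u - 1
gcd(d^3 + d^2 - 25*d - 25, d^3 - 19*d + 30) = d + 5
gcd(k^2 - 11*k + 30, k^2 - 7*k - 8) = 1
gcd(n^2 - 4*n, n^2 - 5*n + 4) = n - 4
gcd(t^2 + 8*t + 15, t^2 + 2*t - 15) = t + 5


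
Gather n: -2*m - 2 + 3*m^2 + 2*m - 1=3*m^2 - 3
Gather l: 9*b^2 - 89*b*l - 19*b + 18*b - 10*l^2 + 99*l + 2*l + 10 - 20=9*b^2 - b - 10*l^2 + l*(101 - 89*b) - 10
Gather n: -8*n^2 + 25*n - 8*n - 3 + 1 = -8*n^2 + 17*n - 2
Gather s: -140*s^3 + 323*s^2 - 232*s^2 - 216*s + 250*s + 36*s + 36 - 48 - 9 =-140*s^3 + 91*s^2 + 70*s - 21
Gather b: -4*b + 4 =4 - 4*b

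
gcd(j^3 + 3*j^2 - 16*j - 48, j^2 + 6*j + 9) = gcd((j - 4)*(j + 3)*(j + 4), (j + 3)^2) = j + 3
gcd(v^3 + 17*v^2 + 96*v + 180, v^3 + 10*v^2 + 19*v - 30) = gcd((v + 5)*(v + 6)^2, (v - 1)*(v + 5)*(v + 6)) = v^2 + 11*v + 30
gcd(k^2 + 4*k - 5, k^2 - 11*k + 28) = 1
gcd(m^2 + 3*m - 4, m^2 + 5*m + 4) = m + 4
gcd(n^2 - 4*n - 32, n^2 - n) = 1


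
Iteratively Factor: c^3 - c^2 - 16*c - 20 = (c + 2)*(c^2 - 3*c - 10) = (c + 2)^2*(c - 5)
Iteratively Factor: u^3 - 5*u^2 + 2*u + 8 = (u - 4)*(u^2 - u - 2) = (u - 4)*(u + 1)*(u - 2)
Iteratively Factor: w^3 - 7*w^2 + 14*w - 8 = (w - 4)*(w^2 - 3*w + 2) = (w - 4)*(w - 1)*(w - 2)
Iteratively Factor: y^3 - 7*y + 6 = (y - 1)*(y^2 + y - 6) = (y - 2)*(y - 1)*(y + 3)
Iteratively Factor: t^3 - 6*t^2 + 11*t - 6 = (t - 2)*(t^2 - 4*t + 3) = (t - 3)*(t - 2)*(t - 1)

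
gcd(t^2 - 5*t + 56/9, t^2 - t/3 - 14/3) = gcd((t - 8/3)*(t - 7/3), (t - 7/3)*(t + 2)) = t - 7/3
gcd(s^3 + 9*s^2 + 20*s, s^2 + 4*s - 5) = s + 5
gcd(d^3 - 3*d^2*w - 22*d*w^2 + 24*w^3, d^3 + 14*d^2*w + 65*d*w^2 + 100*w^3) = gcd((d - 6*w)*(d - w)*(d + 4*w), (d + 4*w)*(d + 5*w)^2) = d + 4*w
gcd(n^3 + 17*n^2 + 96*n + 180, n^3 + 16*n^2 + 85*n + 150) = n^2 + 11*n + 30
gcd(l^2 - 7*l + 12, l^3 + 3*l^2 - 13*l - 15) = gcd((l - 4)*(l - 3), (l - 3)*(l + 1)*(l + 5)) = l - 3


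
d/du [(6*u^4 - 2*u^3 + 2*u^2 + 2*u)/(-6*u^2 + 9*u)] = 2*(-12*u^3 + 29*u^2 - 6*u + 5)/(3*(4*u^2 - 12*u + 9))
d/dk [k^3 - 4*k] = 3*k^2 - 4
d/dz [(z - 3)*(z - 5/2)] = 2*z - 11/2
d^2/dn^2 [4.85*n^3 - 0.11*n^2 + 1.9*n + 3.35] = 29.1*n - 0.22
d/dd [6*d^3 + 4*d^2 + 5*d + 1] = 18*d^2 + 8*d + 5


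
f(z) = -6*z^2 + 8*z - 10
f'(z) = 8 - 12*z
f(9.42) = -467.06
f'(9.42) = -105.04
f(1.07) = -8.31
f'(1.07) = -4.84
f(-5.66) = -247.49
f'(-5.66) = 75.92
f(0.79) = -7.42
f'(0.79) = -1.48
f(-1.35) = -31.74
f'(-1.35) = 24.20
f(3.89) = -69.67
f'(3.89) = -38.68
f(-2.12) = -53.93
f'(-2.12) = 33.44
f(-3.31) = -102.22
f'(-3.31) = 47.72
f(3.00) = -40.00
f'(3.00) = -28.00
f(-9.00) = -568.00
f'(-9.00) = 116.00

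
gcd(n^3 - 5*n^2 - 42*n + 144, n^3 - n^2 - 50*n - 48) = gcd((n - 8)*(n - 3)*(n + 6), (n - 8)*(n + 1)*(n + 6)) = n^2 - 2*n - 48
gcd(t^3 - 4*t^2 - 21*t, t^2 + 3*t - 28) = 1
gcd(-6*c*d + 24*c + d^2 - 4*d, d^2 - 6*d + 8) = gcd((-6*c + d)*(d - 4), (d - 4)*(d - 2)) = d - 4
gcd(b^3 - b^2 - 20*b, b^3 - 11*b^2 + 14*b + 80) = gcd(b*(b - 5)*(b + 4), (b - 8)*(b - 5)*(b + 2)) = b - 5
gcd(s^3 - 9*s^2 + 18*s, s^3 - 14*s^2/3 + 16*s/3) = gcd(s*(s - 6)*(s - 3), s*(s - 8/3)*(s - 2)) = s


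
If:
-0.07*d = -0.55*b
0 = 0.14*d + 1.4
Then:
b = -1.27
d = -10.00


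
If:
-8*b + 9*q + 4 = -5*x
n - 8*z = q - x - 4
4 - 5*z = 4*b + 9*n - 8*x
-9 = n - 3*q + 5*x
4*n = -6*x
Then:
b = 31031/5680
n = -873/710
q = 2809/710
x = 291/355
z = -13/284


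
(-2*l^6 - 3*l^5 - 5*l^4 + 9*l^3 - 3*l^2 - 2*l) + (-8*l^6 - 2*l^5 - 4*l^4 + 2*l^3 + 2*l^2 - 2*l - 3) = -10*l^6 - 5*l^5 - 9*l^4 + 11*l^3 - l^2 - 4*l - 3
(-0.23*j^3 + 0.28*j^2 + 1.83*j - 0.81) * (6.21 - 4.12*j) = 0.9476*j^4 - 2.5819*j^3 - 5.8008*j^2 + 14.7015*j - 5.0301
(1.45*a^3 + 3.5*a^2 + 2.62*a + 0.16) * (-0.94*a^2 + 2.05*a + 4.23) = -1.363*a^5 - 0.3175*a^4 + 10.8457*a^3 + 20.0256*a^2 + 11.4106*a + 0.6768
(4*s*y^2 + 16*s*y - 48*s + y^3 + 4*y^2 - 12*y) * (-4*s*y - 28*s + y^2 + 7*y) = -16*s^2*y^3 - 176*s^2*y^2 - 256*s^2*y + 1344*s^2 + y^5 + 11*y^4 + 16*y^3 - 84*y^2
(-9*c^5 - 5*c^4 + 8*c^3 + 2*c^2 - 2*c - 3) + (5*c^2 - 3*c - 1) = -9*c^5 - 5*c^4 + 8*c^3 + 7*c^2 - 5*c - 4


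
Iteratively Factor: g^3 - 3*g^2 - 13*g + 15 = (g - 1)*(g^2 - 2*g - 15) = (g - 5)*(g - 1)*(g + 3)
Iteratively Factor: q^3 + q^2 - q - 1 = (q + 1)*(q^2 - 1) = (q - 1)*(q + 1)*(q + 1)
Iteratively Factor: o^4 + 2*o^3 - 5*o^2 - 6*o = (o + 1)*(o^3 + o^2 - 6*o) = (o + 1)*(o + 3)*(o^2 - 2*o) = (o - 2)*(o + 1)*(o + 3)*(o)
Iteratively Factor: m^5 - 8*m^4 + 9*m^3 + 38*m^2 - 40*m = (m)*(m^4 - 8*m^3 + 9*m^2 + 38*m - 40) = m*(m + 2)*(m^3 - 10*m^2 + 29*m - 20) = m*(m - 5)*(m + 2)*(m^2 - 5*m + 4) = m*(m - 5)*(m - 1)*(m + 2)*(m - 4)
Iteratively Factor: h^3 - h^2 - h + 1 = (h - 1)*(h^2 - 1) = (h - 1)*(h + 1)*(h - 1)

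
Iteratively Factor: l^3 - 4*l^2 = (l - 4)*(l^2) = l*(l - 4)*(l)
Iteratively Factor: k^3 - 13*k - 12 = (k + 1)*(k^2 - k - 12) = (k + 1)*(k + 3)*(k - 4)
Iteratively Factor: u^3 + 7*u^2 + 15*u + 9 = (u + 3)*(u^2 + 4*u + 3) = (u + 1)*(u + 3)*(u + 3)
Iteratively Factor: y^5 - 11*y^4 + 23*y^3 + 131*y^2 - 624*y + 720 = (y + 4)*(y^4 - 15*y^3 + 83*y^2 - 201*y + 180) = (y - 4)*(y + 4)*(y^3 - 11*y^2 + 39*y - 45) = (y - 4)*(y - 3)*(y + 4)*(y^2 - 8*y + 15) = (y - 4)*(y - 3)^2*(y + 4)*(y - 5)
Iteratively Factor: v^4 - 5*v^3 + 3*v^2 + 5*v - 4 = (v - 1)*(v^3 - 4*v^2 - v + 4) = (v - 1)*(v + 1)*(v^2 - 5*v + 4) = (v - 1)^2*(v + 1)*(v - 4)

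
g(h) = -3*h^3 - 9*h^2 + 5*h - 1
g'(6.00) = -427.00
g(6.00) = -943.00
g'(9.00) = -886.00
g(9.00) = -2872.00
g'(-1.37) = 12.77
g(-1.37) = -17.03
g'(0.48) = -5.71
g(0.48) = -1.01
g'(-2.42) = -4.15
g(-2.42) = -23.29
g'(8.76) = -843.32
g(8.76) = -2664.50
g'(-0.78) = 13.56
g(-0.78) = -8.95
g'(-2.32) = -1.68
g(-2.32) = -23.58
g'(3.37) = -157.87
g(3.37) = -201.18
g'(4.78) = -286.68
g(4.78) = -510.38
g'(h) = -9*h^2 - 18*h + 5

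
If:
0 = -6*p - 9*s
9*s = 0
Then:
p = 0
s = 0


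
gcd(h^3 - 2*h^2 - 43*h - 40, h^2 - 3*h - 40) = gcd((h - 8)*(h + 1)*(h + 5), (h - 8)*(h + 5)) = h^2 - 3*h - 40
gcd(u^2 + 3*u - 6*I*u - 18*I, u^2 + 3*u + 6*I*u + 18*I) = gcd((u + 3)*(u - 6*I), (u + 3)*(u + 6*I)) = u + 3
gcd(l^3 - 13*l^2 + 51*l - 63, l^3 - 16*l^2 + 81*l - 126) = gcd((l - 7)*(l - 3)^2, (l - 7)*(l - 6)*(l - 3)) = l^2 - 10*l + 21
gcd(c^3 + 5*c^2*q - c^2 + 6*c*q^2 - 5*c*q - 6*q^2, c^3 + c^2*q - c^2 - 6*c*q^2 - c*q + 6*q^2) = c^2 + 3*c*q - c - 3*q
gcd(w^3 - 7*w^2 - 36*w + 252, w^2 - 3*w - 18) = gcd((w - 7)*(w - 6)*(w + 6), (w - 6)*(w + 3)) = w - 6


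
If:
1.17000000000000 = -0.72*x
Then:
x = -1.62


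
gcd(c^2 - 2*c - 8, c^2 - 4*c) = c - 4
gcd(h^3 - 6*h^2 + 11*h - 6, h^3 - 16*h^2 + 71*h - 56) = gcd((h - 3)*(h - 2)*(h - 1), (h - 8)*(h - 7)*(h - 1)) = h - 1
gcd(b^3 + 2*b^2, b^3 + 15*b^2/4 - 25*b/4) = b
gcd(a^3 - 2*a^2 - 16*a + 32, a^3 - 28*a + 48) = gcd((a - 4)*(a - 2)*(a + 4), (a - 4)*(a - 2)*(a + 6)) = a^2 - 6*a + 8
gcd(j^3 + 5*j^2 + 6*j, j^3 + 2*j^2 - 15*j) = j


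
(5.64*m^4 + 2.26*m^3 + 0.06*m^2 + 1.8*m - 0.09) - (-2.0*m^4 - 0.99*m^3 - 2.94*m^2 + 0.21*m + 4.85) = 7.64*m^4 + 3.25*m^3 + 3.0*m^2 + 1.59*m - 4.94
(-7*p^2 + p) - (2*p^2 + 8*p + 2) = -9*p^2 - 7*p - 2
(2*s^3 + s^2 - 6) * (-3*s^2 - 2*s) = -6*s^5 - 7*s^4 - 2*s^3 + 18*s^2 + 12*s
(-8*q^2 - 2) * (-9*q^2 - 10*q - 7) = 72*q^4 + 80*q^3 + 74*q^2 + 20*q + 14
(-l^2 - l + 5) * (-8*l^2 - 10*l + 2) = 8*l^4 + 18*l^3 - 32*l^2 - 52*l + 10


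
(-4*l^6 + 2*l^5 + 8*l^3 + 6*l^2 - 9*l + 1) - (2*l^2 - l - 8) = -4*l^6 + 2*l^5 + 8*l^3 + 4*l^2 - 8*l + 9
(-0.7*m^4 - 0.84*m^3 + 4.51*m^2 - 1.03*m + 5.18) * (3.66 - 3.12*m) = 2.184*m^5 + 0.0588000000000002*m^4 - 17.1456*m^3 + 19.7202*m^2 - 19.9314*m + 18.9588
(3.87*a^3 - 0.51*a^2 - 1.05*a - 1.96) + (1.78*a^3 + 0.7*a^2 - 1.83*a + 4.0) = 5.65*a^3 + 0.19*a^2 - 2.88*a + 2.04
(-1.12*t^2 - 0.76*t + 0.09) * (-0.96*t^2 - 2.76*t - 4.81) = 1.0752*t^4 + 3.8208*t^3 + 7.3984*t^2 + 3.4072*t - 0.4329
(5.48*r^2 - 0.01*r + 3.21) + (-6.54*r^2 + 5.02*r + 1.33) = -1.06*r^2 + 5.01*r + 4.54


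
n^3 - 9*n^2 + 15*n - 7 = (n - 7)*(n - 1)^2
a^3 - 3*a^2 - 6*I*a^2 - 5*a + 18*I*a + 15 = (a - 3)*(a - 5*I)*(a - I)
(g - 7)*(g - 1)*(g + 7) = g^3 - g^2 - 49*g + 49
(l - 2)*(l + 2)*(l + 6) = l^3 + 6*l^2 - 4*l - 24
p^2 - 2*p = p*(p - 2)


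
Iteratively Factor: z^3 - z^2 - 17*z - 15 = (z - 5)*(z^2 + 4*z + 3) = (z - 5)*(z + 1)*(z + 3)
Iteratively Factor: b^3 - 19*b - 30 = (b - 5)*(b^2 + 5*b + 6) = (b - 5)*(b + 3)*(b + 2)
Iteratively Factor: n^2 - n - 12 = (n - 4)*(n + 3)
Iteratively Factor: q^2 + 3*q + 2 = (q + 2)*(q + 1)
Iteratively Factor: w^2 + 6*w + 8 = (w + 2)*(w + 4)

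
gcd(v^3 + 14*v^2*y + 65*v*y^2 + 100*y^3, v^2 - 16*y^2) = v + 4*y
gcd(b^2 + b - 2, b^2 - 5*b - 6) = 1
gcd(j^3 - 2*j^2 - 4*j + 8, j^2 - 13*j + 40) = 1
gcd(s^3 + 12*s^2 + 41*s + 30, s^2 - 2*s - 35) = s + 5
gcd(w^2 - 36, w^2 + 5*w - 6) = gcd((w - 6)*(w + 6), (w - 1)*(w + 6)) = w + 6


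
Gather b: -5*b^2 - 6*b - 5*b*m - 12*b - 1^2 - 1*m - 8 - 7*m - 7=-5*b^2 + b*(-5*m - 18) - 8*m - 16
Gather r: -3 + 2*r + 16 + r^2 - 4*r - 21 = r^2 - 2*r - 8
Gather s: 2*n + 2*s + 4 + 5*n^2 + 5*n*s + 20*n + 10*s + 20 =5*n^2 + 22*n + s*(5*n + 12) + 24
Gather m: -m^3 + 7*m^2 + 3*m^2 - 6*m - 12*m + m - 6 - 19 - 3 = -m^3 + 10*m^2 - 17*m - 28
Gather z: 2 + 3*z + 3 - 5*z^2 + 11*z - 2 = -5*z^2 + 14*z + 3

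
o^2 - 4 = (o - 2)*(o + 2)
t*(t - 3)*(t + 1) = t^3 - 2*t^2 - 3*t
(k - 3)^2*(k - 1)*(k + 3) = k^4 - 4*k^3 - 6*k^2 + 36*k - 27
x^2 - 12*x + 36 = (x - 6)^2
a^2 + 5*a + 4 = (a + 1)*(a + 4)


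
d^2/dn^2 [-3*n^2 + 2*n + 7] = -6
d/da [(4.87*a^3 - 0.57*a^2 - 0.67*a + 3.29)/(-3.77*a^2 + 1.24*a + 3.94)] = (-18.3599*a^4 + 12.0776*a^3 + 54.3307*a^2 + 20.315*a - 6.7194)/(14.2129*a^4 - 9.3496*a^3 - 28.17*a^2 + 9.7712*a + 15.5236)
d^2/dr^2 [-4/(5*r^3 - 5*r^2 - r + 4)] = 8*(5*(3*r - 1)*(5*r^3 - 5*r^2 - r + 4) - (-15*r^2 + 10*r + 1)^2)/(5*r^3 - 5*r^2 - r + 4)^3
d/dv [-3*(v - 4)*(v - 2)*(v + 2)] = -9*v^2 + 24*v + 12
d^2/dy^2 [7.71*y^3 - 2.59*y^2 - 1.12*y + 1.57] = 46.26*y - 5.18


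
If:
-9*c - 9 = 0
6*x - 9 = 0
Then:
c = -1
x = 3/2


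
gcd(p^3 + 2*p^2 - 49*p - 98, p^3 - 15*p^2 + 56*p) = p - 7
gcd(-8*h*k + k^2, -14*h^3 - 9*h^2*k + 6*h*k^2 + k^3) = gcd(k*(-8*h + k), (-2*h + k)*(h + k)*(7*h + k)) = 1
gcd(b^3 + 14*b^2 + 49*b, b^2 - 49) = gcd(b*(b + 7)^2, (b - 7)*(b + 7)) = b + 7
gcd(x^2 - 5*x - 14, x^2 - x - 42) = x - 7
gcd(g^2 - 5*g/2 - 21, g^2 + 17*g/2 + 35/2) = g + 7/2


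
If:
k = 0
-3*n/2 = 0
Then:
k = 0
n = 0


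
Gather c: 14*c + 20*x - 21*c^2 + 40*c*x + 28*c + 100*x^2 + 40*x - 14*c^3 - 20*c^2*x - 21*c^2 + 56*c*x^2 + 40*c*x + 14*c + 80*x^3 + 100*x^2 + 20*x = -14*c^3 + c^2*(-20*x - 42) + c*(56*x^2 + 80*x + 56) + 80*x^3 + 200*x^2 + 80*x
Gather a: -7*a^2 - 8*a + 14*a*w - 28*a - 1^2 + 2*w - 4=-7*a^2 + a*(14*w - 36) + 2*w - 5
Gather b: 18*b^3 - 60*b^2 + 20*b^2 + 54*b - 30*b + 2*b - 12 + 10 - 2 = 18*b^3 - 40*b^2 + 26*b - 4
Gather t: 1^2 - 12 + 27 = 16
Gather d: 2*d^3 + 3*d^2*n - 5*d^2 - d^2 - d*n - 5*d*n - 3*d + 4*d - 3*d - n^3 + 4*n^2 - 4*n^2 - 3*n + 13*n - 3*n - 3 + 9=2*d^3 + d^2*(3*n - 6) + d*(-6*n - 2) - n^3 + 7*n + 6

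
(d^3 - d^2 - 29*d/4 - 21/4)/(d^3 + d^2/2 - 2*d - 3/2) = (4*d^2 - 8*d - 21)/(2*(2*d^2 - d - 3))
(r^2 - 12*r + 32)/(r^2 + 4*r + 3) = (r^2 - 12*r + 32)/(r^2 + 4*r + 3)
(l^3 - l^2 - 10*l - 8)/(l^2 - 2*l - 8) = l + 1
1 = 1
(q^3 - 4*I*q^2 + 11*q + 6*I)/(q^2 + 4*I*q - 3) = (q^2 - 5*I*q + 6)/(q + 3*I)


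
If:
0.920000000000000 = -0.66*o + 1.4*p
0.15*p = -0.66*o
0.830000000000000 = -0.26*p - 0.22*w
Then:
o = -0.13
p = 0.59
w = -4.47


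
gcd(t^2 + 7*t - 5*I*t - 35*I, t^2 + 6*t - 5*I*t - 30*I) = t - 5*I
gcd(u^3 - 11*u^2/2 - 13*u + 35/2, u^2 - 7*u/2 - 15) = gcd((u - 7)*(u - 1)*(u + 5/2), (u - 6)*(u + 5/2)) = u + 5/2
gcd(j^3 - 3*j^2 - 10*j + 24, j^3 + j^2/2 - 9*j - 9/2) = j + 3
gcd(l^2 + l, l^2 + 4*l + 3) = l + 1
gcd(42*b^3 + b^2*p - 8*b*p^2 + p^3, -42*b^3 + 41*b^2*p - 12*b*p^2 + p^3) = 21*b^2 - 10*b*p + p^2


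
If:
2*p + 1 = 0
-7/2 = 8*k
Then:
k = -7/16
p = -1/2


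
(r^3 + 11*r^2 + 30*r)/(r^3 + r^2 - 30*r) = (r + 5)/(r - 5)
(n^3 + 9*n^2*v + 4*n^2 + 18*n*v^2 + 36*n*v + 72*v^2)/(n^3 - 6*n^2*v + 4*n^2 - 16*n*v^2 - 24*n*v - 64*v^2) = (-n^2 - 9*n*v - 18*v^2)/(-n^2 + 6*n*v + 16*v^2)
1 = 1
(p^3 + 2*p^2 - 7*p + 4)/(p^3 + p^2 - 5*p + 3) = (p + 4)/(p + 3)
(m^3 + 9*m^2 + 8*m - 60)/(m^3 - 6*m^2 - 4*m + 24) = (m^2 + 11*m + 30)/(m^2 - 4*m - 12)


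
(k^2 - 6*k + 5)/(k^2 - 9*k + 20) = (k - 1)/(k - 4)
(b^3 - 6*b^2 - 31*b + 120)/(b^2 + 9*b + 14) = (b^3 - 6*b^2 - 31*b + 120)/(b^2 + 9*b + 14)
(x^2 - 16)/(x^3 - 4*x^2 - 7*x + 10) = (x^2 - 16)/(x^3 - 4*x^2 - 7*x + 10)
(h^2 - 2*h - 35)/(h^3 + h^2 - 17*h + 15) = (h - 7)/(h^2 - 4*h + 3)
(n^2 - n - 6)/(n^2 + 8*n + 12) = (n - 3)/(n + 6)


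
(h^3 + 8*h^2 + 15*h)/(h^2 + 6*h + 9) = h*(h + 5)/(h + 3)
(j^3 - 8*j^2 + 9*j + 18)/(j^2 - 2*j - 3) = j - 6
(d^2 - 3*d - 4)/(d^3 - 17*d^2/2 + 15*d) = 2*(d^2 - 3*d - 4)/(d*(2*d^2 - 17*d + 30))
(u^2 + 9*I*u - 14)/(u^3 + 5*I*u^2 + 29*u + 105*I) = (u + 2*I)/(u^2 - 2*I*u + 15)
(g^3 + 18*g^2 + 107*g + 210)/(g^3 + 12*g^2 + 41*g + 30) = (g + 7)/(g + 1)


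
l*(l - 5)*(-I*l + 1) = -I*l^3 + l^2 + 5*I*l^2 - 5*l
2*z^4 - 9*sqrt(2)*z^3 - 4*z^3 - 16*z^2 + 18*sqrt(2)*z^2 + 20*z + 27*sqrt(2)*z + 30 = (z - 3)*(z - 5*sqrt(2))*(sqrt(2)*z + 1)*(sqrt(2)*z + sqrt(2))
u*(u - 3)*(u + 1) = u^3 - 2*u^2 - 3*u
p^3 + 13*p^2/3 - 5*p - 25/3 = (p - 5/3)*(p + 1)*(p + 5)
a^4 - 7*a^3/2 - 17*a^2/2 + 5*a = a*(a - 5)*(a - 1/2)*(a + 2)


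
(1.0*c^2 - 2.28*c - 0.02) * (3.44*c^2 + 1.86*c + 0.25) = 3.44*c^4 - 5.9832*c^3 - 4.0596*c^2 - 0.6072*c - 0.005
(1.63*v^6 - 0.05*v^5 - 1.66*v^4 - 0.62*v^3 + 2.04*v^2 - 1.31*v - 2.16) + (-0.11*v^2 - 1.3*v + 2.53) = 1.63*v^6 - 0.05*v^5 - 1.66*v^4 - 0.62*v^3 + 1.93*v^2 - 2.61*v + 0.37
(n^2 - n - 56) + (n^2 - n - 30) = 2*n^2 - 2*n - 86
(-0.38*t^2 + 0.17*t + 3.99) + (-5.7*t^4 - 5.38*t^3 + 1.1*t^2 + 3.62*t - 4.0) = -5.7*t^4 - 5.38*t^3 + 0.72*t^2 + 3.79*t - 0.00999999999999979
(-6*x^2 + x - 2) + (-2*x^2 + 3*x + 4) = -8*x^2 + 4*x + 2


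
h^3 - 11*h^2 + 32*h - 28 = (h - 7)*(h - 2)^2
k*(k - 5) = k^2 - 5*k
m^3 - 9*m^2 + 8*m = m*(m - 8)*(m - 1)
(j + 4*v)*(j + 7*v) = j^2 + 11*j*v + 28*v^2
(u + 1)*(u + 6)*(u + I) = u^3 + 7*u^2 + I*u^2 + 6*u + 7*I*u + 6*I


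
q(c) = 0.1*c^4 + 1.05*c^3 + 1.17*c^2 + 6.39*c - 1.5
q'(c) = 0.4*c^3 + 3.15*c^2 + 2.34*c + 6.39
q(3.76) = 114.87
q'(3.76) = 80.98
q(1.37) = 12.50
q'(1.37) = 16.54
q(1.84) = 21.91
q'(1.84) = 23.85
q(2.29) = 34.63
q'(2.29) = 33.07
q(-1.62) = -12.56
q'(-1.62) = 9.17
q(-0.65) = -5.43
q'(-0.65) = 6.09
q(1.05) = 7.84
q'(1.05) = 12.78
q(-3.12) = -32.46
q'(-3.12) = 17.60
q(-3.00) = -30.39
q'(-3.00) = 16.92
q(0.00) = -1.50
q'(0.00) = 6.39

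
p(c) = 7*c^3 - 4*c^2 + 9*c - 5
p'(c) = 21*c^2 - 8*c + 9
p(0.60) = 0.47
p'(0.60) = 11.76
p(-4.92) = -979.77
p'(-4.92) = 556.69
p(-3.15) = -291.83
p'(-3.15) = 242.57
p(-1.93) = -87.59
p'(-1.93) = 102.66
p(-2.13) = -109.96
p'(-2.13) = 121.31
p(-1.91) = -85.56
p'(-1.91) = 100.89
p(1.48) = 22.25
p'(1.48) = 43.16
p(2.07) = 58.58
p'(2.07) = 82.42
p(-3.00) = -257.00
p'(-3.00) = 222.00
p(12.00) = 11623.00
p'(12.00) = 2937.00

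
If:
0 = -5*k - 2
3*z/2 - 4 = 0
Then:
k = -2/5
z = 8/3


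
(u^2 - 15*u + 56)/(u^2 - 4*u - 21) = (u - 8)/(u + 3)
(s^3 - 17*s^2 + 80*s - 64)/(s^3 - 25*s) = (s^3 - 17*s^2 + 80*s - 64)/(s*(s^2 - 25))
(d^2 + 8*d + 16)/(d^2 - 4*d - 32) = (d + 4)/(d - 8)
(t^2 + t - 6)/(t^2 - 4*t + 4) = (t + 3)/(t - 2)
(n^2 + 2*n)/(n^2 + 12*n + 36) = n*(n + 2)/(n^2 + 12*n + 36)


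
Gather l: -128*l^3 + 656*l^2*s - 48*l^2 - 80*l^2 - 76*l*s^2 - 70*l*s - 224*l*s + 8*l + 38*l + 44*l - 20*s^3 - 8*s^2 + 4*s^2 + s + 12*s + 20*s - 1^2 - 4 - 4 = -128*l^3 + l^2*(656*s - 128) + l*(-76*s^2 - 294*s + 90) - 20*s^3 - 4*s^2 + 33*s - 9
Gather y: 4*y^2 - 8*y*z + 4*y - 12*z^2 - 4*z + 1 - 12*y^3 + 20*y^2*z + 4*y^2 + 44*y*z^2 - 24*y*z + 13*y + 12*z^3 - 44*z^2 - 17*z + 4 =-12*y^3 + y^2*(20*z + 8) + y*(44*z^2 - 32*z + 17) + 12*z^3 - 56*z^2 - 21*z + 5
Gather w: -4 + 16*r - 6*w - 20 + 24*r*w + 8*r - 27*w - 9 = 24*r + w*(24*r - 33) - 33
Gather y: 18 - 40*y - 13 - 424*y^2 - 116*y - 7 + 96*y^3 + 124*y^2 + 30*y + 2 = 96*y^3 - 300*y^2 - 126*y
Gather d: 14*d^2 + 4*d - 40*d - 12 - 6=14*d^2 - 36*d - 18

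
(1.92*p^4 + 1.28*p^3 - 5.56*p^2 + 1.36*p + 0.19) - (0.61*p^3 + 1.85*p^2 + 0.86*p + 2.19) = 1.92*p^4 + 0.67*p^3 - 7.41*p^2 + 0.5*p - 2.0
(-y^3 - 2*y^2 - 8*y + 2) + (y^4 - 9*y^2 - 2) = y^4 - y^3 - 11*y^2 - 8*y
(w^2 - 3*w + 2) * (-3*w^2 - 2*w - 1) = -3*w^4 + 7*w^3 - w^2 - w - 2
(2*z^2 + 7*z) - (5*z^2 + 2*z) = -3*z^2 + 5*z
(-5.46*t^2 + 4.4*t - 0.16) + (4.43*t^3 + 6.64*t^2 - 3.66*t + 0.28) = 4.43*t^3 + 1.18*t^2 + 0.74*t + 0.12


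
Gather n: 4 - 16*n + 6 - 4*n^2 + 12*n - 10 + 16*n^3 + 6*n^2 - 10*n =16*n^3 + 2*n^2 - 14*n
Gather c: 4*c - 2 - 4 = 4*c - 6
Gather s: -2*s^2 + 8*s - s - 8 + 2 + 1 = -2*s^2 + 7*s - 5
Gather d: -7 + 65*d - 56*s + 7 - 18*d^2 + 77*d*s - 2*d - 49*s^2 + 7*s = -18*d^2 + d*(77*s + 63) - 49*s^2 - 49*s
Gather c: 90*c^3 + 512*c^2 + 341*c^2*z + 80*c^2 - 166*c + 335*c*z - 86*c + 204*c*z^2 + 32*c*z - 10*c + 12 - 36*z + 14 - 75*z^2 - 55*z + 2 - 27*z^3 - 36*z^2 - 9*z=90*c^3 + c^2*(341*z + 592) + c*(204*z^2 + 367*z - 262) - 27*z^3 - 111*z^2 - 100*z + 28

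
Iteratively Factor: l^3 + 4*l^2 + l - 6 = (l + 2)*(l^2 + 2*l - 3) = (l + 2)*(l + 3)*(l - 1)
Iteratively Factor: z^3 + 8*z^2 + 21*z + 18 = (z + 3)*(z^2 + 5*z + 6) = (z + 2)*(z + 3)*(z + 3)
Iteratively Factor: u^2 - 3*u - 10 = (u - 5)*(u + 2)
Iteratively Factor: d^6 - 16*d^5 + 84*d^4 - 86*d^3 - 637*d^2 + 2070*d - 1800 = (d - 5)*(d^5 - 11*d^4 + 29*d^3 + 59*d^2 - 342*d + 360) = (d - 5)*(d - 3)*(d^4 - 8*d^3 + 5*d^2 + 74*d - 120) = (d - 5)^2*(d - 3)*(d^3 - 3*d^2 - 10*d + 24) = (d - 5)^2*(d - 3)*(d + 3)*(d^2 - 6*d + 8) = (d - 5)^2*(d - 3)*(d - 2)*(d + 3)*(d - 4)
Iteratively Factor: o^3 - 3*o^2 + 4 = (o + 1)*(o^2 - 4*o + 4) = (o - 2)*(o + 1)*(o - 2)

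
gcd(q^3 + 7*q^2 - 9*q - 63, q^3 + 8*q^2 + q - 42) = q^2 + 10*q + 21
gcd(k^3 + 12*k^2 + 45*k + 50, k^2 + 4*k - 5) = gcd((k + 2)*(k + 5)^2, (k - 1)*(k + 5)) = k + 5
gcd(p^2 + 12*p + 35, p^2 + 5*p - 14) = p + 7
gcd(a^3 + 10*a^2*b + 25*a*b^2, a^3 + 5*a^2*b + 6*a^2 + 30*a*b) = a^2 + 5*a*b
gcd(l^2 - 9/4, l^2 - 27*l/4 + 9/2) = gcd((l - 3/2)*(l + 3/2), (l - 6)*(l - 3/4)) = 1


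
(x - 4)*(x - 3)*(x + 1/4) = x^3 - 27*x^2/4 + 41*x/4 + 3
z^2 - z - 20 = (z - 5)*(z + 4)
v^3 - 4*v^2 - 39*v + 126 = (v - 7)*(v - 3)*(v + 6)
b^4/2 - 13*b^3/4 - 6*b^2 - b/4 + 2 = (b/2 + 1/2)*(b - 8)*(b - 1/2)*(b + 1)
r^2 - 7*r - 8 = (r - 8)*(r + 1)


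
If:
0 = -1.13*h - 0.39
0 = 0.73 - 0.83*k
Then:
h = -0.35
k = 0.88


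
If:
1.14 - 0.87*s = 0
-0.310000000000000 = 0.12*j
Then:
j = -2.58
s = 1.31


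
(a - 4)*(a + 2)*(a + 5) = a^3 + 3*a^2 - 18*a - 40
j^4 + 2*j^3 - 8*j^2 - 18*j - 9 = (j - 3)*(j + 1)^2*(j + 3)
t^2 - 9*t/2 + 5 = (t - 5/2)*(t - 2)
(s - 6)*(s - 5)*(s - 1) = s^3 - 12*s^2 + 41*s - 30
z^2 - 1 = (z - 1)*(z + 1)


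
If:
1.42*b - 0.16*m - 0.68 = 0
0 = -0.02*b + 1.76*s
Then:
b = 88.0*s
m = 781.0*s - 4.25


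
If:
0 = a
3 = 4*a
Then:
No Solution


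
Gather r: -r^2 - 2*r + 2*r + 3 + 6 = 9 - r^2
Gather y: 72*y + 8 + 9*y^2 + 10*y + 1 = 9*y^2 + 82*y + 9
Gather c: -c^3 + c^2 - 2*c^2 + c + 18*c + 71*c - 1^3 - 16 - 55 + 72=-c^3 - c^2 + 90*c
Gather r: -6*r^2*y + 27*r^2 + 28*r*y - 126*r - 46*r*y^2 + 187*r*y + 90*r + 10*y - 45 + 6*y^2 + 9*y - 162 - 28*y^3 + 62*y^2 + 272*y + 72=r^2*(27 - 6*y) + r*(-46*y^2 + 215*y - 36) - 28*y^3 + 68*y^2 + 291*y - 135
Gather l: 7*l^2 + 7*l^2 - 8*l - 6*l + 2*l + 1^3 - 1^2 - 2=14*l^2 - 12*l - 2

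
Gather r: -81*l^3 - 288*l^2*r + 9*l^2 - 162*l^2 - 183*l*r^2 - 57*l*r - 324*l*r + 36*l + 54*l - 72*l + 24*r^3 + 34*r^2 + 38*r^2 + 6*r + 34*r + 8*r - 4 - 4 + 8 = -81*l^3 - 153*l^2 + 18*l + 24*r^3 + r^2*(72 - 183*l) + r*(-288*l^2 - 381*l + 48)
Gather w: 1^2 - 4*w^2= 1 - 4*w^2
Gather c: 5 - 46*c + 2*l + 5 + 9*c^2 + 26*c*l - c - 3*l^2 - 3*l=9*c^2 + c*(26*l - 47) - 3*l^2 - l + 10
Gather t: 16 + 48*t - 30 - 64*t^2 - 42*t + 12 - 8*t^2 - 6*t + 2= -72*t^2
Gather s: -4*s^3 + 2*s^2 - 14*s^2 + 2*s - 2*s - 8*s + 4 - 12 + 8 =-4*s^3 - 12*s^2 - 8*s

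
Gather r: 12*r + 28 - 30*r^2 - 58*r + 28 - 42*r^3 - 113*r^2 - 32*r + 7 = -42*r^3 - 143*r^2 - 78*r + 63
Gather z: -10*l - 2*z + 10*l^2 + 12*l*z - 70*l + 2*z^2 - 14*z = 10*l^2 - 80*l + 2*z^2 + z*(12*l - 16)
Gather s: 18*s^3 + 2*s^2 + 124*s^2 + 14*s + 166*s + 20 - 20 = 18*s^3 + 126*s^2 + 180*s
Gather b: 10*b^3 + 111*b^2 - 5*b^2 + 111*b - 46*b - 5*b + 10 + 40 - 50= 10*b^3 + 106*b^2 + 60*b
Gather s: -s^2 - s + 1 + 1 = -s^2 - s + 2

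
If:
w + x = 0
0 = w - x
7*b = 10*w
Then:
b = 0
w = 0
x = 0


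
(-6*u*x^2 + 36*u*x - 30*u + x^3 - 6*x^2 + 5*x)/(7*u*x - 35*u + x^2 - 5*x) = (-6*u*x + 6*u + x^2 - x)/(7*u + x)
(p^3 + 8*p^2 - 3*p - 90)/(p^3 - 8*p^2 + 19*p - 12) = (p^2 + 11*p + 30)/(p^2 - 5*p + 4)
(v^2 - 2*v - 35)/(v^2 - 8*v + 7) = (v + 5)/(v - 1)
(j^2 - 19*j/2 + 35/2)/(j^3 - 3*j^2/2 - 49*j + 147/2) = (2*j - 5)/(2*j^2 + 11*j - 21)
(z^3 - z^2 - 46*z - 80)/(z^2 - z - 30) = (z^2 - 6*z - 16)/(z - 6)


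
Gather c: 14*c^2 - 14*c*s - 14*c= 14*c^2 + c*(-14*s - 14)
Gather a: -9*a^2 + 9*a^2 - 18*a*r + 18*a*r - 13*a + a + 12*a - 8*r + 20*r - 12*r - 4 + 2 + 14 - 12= 0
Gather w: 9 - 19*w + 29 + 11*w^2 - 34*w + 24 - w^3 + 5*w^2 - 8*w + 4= -w^3 + 16*w^2 - 61*w + 66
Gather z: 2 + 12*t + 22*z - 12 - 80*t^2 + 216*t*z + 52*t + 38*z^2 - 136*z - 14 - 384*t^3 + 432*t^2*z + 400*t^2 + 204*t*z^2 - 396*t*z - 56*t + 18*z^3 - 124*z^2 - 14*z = -384*t^3 + 320*t^2 + 8*t + 18*z^3 + z^2*(204*t - 86) + z*(432*t^2 - 180*t - 128) - 24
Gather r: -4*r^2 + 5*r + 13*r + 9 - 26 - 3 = -4*r^2 + 18*r - 20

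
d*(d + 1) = d^2 + d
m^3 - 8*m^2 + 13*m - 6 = (m - 6)*(m - 1)^2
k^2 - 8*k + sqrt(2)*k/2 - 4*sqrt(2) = (k - 8)*(k + sqrt(2)/2)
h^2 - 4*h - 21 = (h - 7)*(h + 3)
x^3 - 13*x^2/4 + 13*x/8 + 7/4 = (x - 2)*(x - 7/4)*(x + 1/2)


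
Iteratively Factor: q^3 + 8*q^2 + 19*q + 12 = (q + 1)*(q^2 + 7*q + 12) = (q + 1)*(q + 3)*(q + 4)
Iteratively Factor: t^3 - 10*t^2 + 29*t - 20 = (t - 5)*(t^2 - 5*t + 4) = (t - 5)*(t - 1)*(t - 4)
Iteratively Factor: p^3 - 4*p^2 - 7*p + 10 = (p + 2)*(p^2 - 6*p + 5) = (p - 1)*(p + 2)*(p - 5)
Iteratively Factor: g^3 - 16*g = (g - 4)*(g^2 + 4*g) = (g - 4)*(g + 4)*(g)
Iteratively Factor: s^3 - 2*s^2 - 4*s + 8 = (s + 2)*(s^2 - 4*s + 4) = (s - 2)*(s + 2)*(s - 2)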